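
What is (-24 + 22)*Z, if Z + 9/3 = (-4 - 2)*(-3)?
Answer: -30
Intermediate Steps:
Z = 15 (Z = -3 + (-4 - 2)*(-3) = -3 - 6*(-3) = -3 + 18 = 15)
(-24 + 22)*Z = (-24 + 22)*15 = -2*15 = -30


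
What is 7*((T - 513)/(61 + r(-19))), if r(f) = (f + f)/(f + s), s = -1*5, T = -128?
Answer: -53844/751 ≈ -71.696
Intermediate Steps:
s = -5
r(f) = 2*f/(-5 + f) (r(f) = (f + f)/(f - 5) = (2*f)/(-5 + f) = 2*f/(-5 + f))
7*((T - 513)/(61 + r(-19))) = 7*((-128 - 513)/(61 + 2*(-19)/(-5 - 19))) = 7*(-641/(61 + 2*(-19)/(-24))) = 7*(-641/(61 + 2*(-19)*(-1/24))) = 7*(-641/(61 + 19/12)) = 7*(-641/751/12) = 7*(-641*12/751) = 7*(-7692/751) = -53844/751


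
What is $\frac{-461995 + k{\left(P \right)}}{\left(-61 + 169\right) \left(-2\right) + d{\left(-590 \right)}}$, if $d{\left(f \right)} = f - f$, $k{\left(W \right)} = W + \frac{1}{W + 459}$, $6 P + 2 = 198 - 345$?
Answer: $\frac{7221369959}{3376080} \approx 2139.0$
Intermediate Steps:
$P = - \frac{149}{6}$ ($P = - \frac{1}{3} + \frac{198 - 345}{6} = - \frac{1}{3} + \frac{1}{6} \left(-147\right) = - \frac{1}{3} - \frac{49}{2} = - \frac{149}{6} \approx -24.833$)
$k{\left(W \right)} = W + \frac{1}{459 + W}$
$d{\left(f \right)} = 0$
$\frac{-461995 + k{\left(P \right)}}{\left(-61 + 169\right) \left(-2\right) + d{\left(-590 \right)}} = \frac{-461995 + \frac{1 + \left(- \frac{149}{6}\right)^{2} + 459 \left(- \frac{149}{6}\right)}{459 - \frac{149}{6}}}{\left(-61 + 169\right) \left(-2\right) + 0} = \frac{-461995 + \frac{1 + \frac{22201}{36} - \frac{22797}{2}}{\frac{2605}{6}}}{108 \left(-2\right) + 0} = \frac{-461995 + \frac{6}{2605} \left(- \frac{388109}{36}\right)}{-216 + 0} = \frac{-461995 - \frac{388109}{15630}}{-216} = \left(- \frac{7221369959}{15630}\right) \left(- \frac{1}{216}\right) = \frac{7221369959}{3376080}$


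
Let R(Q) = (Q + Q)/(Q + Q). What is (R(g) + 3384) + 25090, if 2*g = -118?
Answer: 28475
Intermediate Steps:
g = -59 (g = (1/2)*(-118) = -59)
R(Q) = 1 (R(Q) = (2*Q)/((2*Q)) = (2*Q)*(1/(2*Q)) = 1)
(R(g) + 3384) + 25090 = (1 + 3384) + 25090 = 3385 + 25090 = 28475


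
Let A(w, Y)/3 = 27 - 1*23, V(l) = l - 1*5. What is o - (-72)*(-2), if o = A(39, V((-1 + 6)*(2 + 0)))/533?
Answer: -76740/533 ≈ -143.98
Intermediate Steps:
V(l) = -5 + l (V(l) = l - 5 = -5 + l)
A(w, Y) = 12 (A(w, Y) = 3*(27 - 1*23) = 3*(27 - 23) = 3*4 = 12)
o = 12/533 ≈ 0.022514
o - (-72)*(-2) = 12/533 - (-72)*(-2) = 12/533 - 1*144 = 12/533 - 144 = -76740/533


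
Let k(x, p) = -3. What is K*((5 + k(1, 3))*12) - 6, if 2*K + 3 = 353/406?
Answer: -6408/203 ≈ -31.566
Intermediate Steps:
K = -865/812 (K = -3/2 + (353/406)/2 = -3/2 + (353*(1/406))/2 = -3/2 + (1/2)*(353/406) = -3/2 + 353/812 = -865/812 ≈ -1.0653)
K*((5 + k(1, 3))*12) - 6 = -865*(5 - 3)*12/812 - 6 = -865*12/406 - 6 = -865/812*24 - 6 = -5190/203 - 6 = -6408/203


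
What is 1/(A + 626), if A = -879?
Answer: -1/253 ≈ -0.0039526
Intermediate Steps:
1/(A + 626) = 1/(-879 + 626) = 1/(-253) = -1/253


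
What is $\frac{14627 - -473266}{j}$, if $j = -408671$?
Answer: $- \frac{487893}{408671} \approx -1.1939$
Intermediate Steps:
$\frac{14627 - -473266}{j} = \frac{14627 - -473266}{-408671} = \left(14627 + 473266\right) \left(- \frac{1}{408671}\right) = 487893 \left(- \frac{1}{408671}\right) = - \frac{487893}{408671}$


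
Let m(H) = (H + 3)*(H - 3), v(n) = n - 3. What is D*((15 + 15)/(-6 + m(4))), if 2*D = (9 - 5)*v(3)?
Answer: 0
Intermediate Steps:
v(n) = -3 + n
m(H) = (-3 + H)*(3 + H) (m(H) = (3 + H)*(-3 + H) = (-3 + H)*(3 + H))
D = 0 (D = ((9 - 5)*(-3 + 3))/2 = (4*0)/2 = (1/2)*0 = 0)
D*((15 + 15)/(-6 + m(4))) = 0*((15 + 15)/(-6 + (-9 + 4**2))) = 0*(30/(-6 + (-9 + 16))) = 0*(30/(-6 + 7)) = 0*(30/1) = 0*(30*1) = 0*30 = 0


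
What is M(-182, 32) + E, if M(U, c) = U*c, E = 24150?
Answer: 18326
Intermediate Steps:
M(-182, 32) + E = -182*32 + 24150 = -5824 + 24150 = 18326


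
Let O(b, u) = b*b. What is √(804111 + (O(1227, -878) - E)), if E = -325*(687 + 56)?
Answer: √2551115 ≈ 1597.2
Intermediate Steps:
E = -241475 (E = -325*743 = -241475)
O(b, u) = b²
√(804111 + (O(1227, -878) - E)) = √(804111 + (1227² - 1*(-241475))) = √(804111 + (1505529 + 241475)) = √(804111 + 1747004) = √2551115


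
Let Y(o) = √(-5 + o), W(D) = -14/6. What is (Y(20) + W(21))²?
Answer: 184/9 - 14*√15/3 ≈ 2.3705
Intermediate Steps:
W(D) = -7/3 (W(D) = -14*⅙ = -7/3)
(Y(20) + W(21))² = (√(-5 + 20) - 7/3)² = (√15 - 7/3)² = (-7/3 + √15)²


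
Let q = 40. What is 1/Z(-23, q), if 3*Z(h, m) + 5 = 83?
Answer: 1/26 ≈ 0.038462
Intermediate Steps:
Z(h, m) = 26 (Z(h, m) = -5/3 + (1/3)*83 = -5/3 + 83/3 = 26)
1/Z(-23, q) = 1/26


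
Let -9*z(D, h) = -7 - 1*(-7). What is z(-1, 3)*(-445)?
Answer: 0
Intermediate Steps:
z(D, h) = 0 (z(D, h) = -(-7 - 1*(-7))/9 = -(-7 + 7)/9 = -⅑*0 = 0)
z(-1, 3)*(-445) = 0*(-445) = 0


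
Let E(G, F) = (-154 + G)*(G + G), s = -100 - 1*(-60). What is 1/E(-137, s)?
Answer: 1/79734 ≈ 1.2542e-5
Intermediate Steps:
s = -40 (s = -100 + 60 = -40)
E(G, F) = 2*G*(-154 + G) (E(G, F) = (-154 + G)*(2*G) = 2*G*(-154 + G))
1/E(-137, s) = 1/(2*(-137)*(-154 - 137)) = 1/(2*(-137)*(-291)) = 1/79734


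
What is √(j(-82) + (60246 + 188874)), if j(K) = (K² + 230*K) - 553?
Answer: 13*√1399 ≈ 486.24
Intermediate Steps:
j(K) = -553 + K² + 230*K
√(j(-82) + (60246 + 188874)) = √((-553 + (-82)² + 230*(-82)) + (60246 + 188874)) = √((-553 + 6724 - 18860) + 249120) = √(-12689 + 249120) = √236431 = 13*√1399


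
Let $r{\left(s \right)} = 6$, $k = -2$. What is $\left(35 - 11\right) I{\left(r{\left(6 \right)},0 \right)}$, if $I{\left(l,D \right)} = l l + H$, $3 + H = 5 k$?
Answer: $552$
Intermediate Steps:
$H = -13$ ($H = -3 + 5 \left(-2\right) = -3 - 10 = -13$)
$I{\left(l,D \right)} = -13 + l^{2}$ ($I{\left(l,D \right)} = l l - 13 = l^{2} - 13 = -13 + l^{2}$)
$\left(35 - 11\right) I{\left(r{\left(6 \right)},0 \right)} = \left(35 - 11\right) \left(-13 + 6^{2}\right) = \left(35 - 11\right) \left(-13 + 36\right) = 24 \cdot 23 = 552$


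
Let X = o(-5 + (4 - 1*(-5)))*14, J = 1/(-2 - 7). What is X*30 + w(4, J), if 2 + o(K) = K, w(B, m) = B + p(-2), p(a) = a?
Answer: 842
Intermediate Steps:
J = -⅑ (J = 1/(-9) = -⅑ ≈ -0.11111)
w(B, m) = -2 + B (w(B, m) = B - 2 = -2 + B)
o(K) = -2 + K
X = 28 (X = (-2 + (-5 + (4 - 1*(-5))))*14 = (-2 + (-5 + (4 + 5)))*14 = (-2 + (-5 + 9))*14 = (-2 + 4)*14 = 2*14 = 28)
X*30 + w(4, J) = 28*30 + (-2 + 4) = 840 + 2 = 842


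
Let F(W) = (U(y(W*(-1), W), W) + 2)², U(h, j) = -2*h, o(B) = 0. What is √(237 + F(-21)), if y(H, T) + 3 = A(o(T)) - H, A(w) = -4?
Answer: √3601 ≈ 60.008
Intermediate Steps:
y(H, T) = -7 - H (y(H, T) = -3 + (-4 - H) = -7 - H)
F(W) = (16 - 2*W)² (F(W) = (-2*(-7 - W*(-1)) + 2)² = (-2*(-7 - (-1)*W) + 2)² = (-2*(-7 + W) + 2)² = ((14 - 2*W) + 2)² = (16 - 2*W)²)
√(237 + F(-21)) = √(237 + 4*(-8 - 21)²) = √(237 + 4*(-29)²) = √(237 + 4*841) = √(237 + 3364) = √3601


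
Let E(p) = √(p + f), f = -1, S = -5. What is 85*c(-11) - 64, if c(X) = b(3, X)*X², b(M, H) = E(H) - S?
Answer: 51361 + 20570*I*√3 ≈ 51361.0 + 35628.0*I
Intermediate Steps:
E(p) = √(-1 + p) (E(p) = √(p - 1) = √(-1 + p))
b(M, H) = 5 + √(-1 + H) (b(M, H) = √(-1 + H) - 1*(-5) = √(-1 + H) + 5 = 5 + √(-1 + H))
c(X) = X²*(5 + √(-1 + X)) (c(X) = (5 + √(-1 + X))*X² = X²*(5 + √(-1 + X)))
85*c(-11) - 64 = 85*((-11)²*(5 + √(-1 - 11))) - 64 = 85*(121*(5 + √(-12))) - 64 = 85*(121*(5 + 2*I*√3)) - 64 = 85*(605 + 242*I*√3) - 64 = (51425 + 20570*I*√3) - 64 = 51361 + 20570*I*√3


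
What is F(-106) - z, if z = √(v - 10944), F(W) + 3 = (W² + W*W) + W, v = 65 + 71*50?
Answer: 22363 - I*√7329 ≈ 22363.0 - 85.61*I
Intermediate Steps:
v = 3615 (v = 65 + 3550 = 3615)
F(W) = -3 + W + 2*W² (F(W) = -3 + ((W² + W*W) + W) = -3 + ((W² + W²) + W) = -3 + (2*W² + W) = -3 + (W + 2*W²) = -3 + W + 2*W²)
z = I*√7329 (z = √(3615 - 10944) = √(-7329) = I*√7329 ≈ 85.61*I)
F(-106) - z = (-3 - 106 + 2*(-106)²) - I*√7329 = (-3 - 106 + 2*11236) - I*√7329 = (-3 - 106 + 22472) - I*√7329 = 22363 - I*√7329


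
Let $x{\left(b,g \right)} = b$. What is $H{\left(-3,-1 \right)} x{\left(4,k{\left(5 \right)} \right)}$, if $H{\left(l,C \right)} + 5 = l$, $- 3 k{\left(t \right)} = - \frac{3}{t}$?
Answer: $-32$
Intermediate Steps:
$k{\left(t \right)} = \frac{1}{t}$ ($k{\left(t \right)} = - \frac{\left(-3\right) \frac{1}{t}}{3} = \frac{1}{t}$)
$H{\left(l,C \right)} = -5 + l$
$H{\left(-3,-1 \right)} x{\left(4,k{\left(5 \right)} \right)} = \left(-5 - 3\right) 4 = \left(-8\right) 4 = -32$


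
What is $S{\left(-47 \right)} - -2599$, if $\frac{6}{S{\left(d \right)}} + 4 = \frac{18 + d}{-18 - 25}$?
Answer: $\frac{371399}{143} \approx 2597.2$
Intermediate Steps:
$S{\left(d \right)} = \frac{6}{- \frac{190}{43} - \frac{d}{43}}$ ($S{\left(d \right)} = \frac{6}{-4 + \frac{18 + d}{-18 - 25}} = \frac{6}{-4 + \frac{18 + d}{-43}} = \frac{6}{-4 + \left(18 + d\right) \left(- \frac{1}{43}\right)} = \frac{6}{-4 - \left(\frac{18}{43} + \frac{d}{43}\right)} = \frac{6}{- \frac{190}{43} - \frac{d}{43}}$)
$S{\left(-47 \right)} - -2599 = - \frac{258}{190 - 47} - -2599 = - \frac{258}{143} + 2599 = \frac{371399}{143}$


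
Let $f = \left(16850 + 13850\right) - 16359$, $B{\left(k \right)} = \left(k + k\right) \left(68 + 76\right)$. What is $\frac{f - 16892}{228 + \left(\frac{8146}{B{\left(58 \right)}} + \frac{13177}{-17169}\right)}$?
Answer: $- \frac{121933963296}{10884682099} \approx -11.202$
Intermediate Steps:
$B{\left(k \right)} = 288 k$ ($B{\left(k \right)} = 2 k 144 = 288 k$)
$f = 14341$ ($f = 30700 - 16359 = 14341$)
$\frac{f - 16892}{228 + \left(\frac{8146}{B{\left(58 \right)}} + \frac{13177}{-17169}\right)} = \frac{14341 - 16892}{228 + \left(\frac{8146}{288 \cdot 58} + \frac{13177}{-17169}\right)} = - \frac{2551}{228 + \left(\frac{8146}{16704} + 13177 \left(- \frac{1}{17169}\right)\right)} = - \frac{2551}{228 + \left(8146 \cdot \frac{1}{16704} - \frac{13177}{17169}\right)} = - \frac{2551}{228 + \left(\frac{4073}{8352} - \frac{13177}{17169}\right)} = - \frac{2551}{228 - \frac{13374989}{47798496}} = - \frac{2551}{\frac{10884682099}{47798496}} = \left(-2551\right) \frac{47798496}{10884682099} = - \frac{121933963296}{10884682099}$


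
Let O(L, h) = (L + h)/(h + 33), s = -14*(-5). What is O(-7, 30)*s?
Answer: 230/9 ≈ 25.556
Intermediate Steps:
s = 70 (s = -1*(-70) = 70)
O(L, h) = (L + h)/(33 + h)
O(-7, 30)*s = ((-7 + 30)/(33 + 30))*70 = (23/63)*70 = 230/9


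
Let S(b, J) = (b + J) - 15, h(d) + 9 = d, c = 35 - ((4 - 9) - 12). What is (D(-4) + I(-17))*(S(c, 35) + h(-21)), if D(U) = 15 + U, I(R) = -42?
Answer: -1302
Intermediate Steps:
c = 52 (c = 35 - (-5 - 12) = 35 - 1*(-17) = 35 + 17 = 52)
h(d) = -9 + d
S(b, J) = -15 + J + b (S(b, J) = (J + b) - 15 = -15 + J + b)
(D(-4) + I(-17))*(S(c, 35) + h(-21)) = ((15 - 4) - 42)*((-15 + 35 + 52) + (-9 - 21)) = (11 - 42)*(72 - 30) = -31*42 = -1302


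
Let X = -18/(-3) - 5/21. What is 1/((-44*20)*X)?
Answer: -21/106480 ≈ -0.00019722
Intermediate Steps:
X = 121/21 (X = -18*(-1/3) - 5*1/21 = 6 - 5/21 = 121/21 ≈ 5.7619)
1/((-44*20)*X) = 1/(-44*20*(121/21)) = 1/(-880*121/21) = 1/(-106480/21) = -21/106480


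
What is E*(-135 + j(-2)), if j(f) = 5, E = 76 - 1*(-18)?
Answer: -12220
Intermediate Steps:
E = 94 (E = 76 + 18 = 94)
E*(-135 + j(-2)) = 94*(-135 + 5) = 94*(-130) = -12220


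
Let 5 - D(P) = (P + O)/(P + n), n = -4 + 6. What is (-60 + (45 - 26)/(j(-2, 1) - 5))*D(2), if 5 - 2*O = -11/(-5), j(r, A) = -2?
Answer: -36437/140 ≈ -260.26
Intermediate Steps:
n = 2
O = 7/5 (O = 5/2 - (-11)/(2*(-5)) = 5/2 - (-11)*(-1)/(2*5) = 5/2 - ½*11/5 = 5/2 - 11/10 = 7/5 ≈ 1.4000)
D(P) = 5 - (7/5 + P)/(2 + P) (D(P) = 5 - (P + 7/5)/(P + 2) = 5 - (7/5 + P)/(2 + P))
(-60 + (45 - 26)/(j(-2, 1) - 5))*D(2) = (-60 + (45 - 26)/(-2 - 5))*((43 + 20*2)/(5*(2 + 2))) = (-60 + 19/(-7))*((⅕)*(43 + 40)/4) = (-60 + 19*(-⅐))*((⅕)*(¼)*83) = (-60 - 19/7)*(83/20) = -439/7*83/20 = -36437/140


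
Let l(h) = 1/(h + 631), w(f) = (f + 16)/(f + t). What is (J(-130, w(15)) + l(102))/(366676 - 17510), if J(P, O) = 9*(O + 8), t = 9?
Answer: 490385/2047509424 ≈ 0.00023950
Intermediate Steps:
w(f) = (16 + f)/(9 + f) (w(f) = (f + 16)/(f + 9) = (16 + f)/(9 + f))
J(P, O) = 72 + 9*O (J(P, O) = 9*(8 + O) = 72 + 9*O)
l(h) = 1/(631 + h)
(J(-130, w(15)) + l(102))/(366676 - 17510) = ((72 + 9*((16 + 15)/(9 + 15))) + 1/(631 + 102))/(366676 - 17510) = ((72 + 9*(31/24)) + 1/733)/349166 = ((72 + 9*((1/24)*31)) + 1/733)*(1/349166) = ((72 + 9*(31/24)) + 1/733)*(1/349166) = ((72 + 93/8) + 1/733)*(1/349166) = (669/8 + 1/733)*(1/349166) = (490385/5864)*(1/349166) = 490385/2047509424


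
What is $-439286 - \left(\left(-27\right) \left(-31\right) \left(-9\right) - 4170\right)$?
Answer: $-427583$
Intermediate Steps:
$-439286 - \left(\left(-27\right) \left(-31\right) \left(-9\right) - 4170\right) = -439286 - \left(837 \left(-9\right) - 4170\right) = -439286 - \left(-7533 - 4170\right) = -439286 - -11703 = -439286 + 11703 = -427583$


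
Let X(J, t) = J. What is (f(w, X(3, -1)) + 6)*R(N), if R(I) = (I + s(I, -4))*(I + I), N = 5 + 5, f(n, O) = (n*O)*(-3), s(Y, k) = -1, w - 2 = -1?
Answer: -540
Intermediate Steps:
w = 1 (w = 2 - 1 = 1)
f(n, O) = -3*O*n (f(n, O) = (O*n)*(-3) = -3*O*n)
N = 10
R(I) = 2*I*(-1 + I) (R(I) = (I - 1)*(I + I) = (-1 + I)*(2*I) = 2*I*(-1 + I))
(f(w, X(3, -1)) + 6)*R(N) = (-3*3*1 + 6)*(2*10*(-1 + 10)) = (-9 + 6)*(2*10*9) = -3*180 = -540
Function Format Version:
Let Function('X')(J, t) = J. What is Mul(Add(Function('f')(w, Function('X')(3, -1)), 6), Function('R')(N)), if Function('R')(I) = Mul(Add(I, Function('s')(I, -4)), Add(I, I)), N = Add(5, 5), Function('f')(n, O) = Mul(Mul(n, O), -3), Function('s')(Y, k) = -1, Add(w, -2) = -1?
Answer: -540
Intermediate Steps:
w = 1 (w = Add(2, -1) = 1)
Function('f')(n, O) = Mul(-3, O, n) (Function('f')(n, O) = Mul(Mul(O, n), -3) = Mul(-3, O, n))
N = 10
Function('R')(I) = Mul(2, I, Add(-1, I)) (Function('R')(I) = Mul(Add(I, -1), Add(I, I)) = Mul(Add(-1, I), Mul(2, I)) = Mul(2, I, Add(-1, I)))
Mul(Add(Function('f')(w, Function('X')(3, -1)), 6), Function('R')(N)) = Mul(Add(Mul(-3, 3, 1), 6), Mul(2, 10, Add(-1, 10))) = Mul(Add(-9, 6), Mul(2, 10, 9)) = Mul(-3, 180) = -540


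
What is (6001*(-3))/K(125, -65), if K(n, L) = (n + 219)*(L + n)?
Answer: -6001/6880 ≈ -0.87224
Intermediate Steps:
K(n, L) = (219 + n)*(L + n)
(6001*(-3))/K(125, -65) = (6001*(-3))/(125² + 219*(-65) + 219*125 - 65*125) = -18003/(15625 - 14235 + 27375 - 8125) = -18003/20640 = -18003*1/20640 = -6001/6880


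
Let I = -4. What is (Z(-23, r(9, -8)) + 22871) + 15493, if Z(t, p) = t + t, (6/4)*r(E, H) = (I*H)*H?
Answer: 38318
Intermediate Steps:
r(E, H) = -8*H²/3 (r(E, H) = 2*((-4*H)*H)/3 = 2*(-4*H²)/3 = -8*H²/3)
Z(t, p) = 2*t
(Z(-23, r(9, -8)) + 22871) + 15493 = (2*(-23) + 22871) + 15493 = (-46 + 22871) + 15493 = 22825 + 15493 = 38318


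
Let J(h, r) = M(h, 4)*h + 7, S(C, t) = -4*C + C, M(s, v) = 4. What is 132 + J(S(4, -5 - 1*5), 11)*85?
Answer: -3353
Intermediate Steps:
S(C, t) = -3*C
J(h, r) = 7 + 4*h (J(h, r) = 4*h + 7 = 7 + 4*h)
132 + J(S(4, -5 - 1*5), 11)*85 = 132 + (7 + 4*(-3*4))*85 = 132 + (7 + 4*(-12))*85 = 132 + (7 - 48)*85 = 132 - 41*85 = 132 - 3485 = -3353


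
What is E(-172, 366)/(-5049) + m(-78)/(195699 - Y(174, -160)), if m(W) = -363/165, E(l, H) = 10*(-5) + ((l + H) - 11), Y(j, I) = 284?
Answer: -63202/2398275 ≈ -0.026353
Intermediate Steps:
E(l, H) = -61 + H + l (E(l, H) = -50 + ((H + l) - 11) = -50 + (-11 + H + l) = -61 + H + l)
m(W) = -11/5 (m(W) = -363*1/165 = -11/5)
E(-172, 366)/(-5049) + m(-78)/(195699 - Y(174, -160)) = (-61 + 366 - 172)/(-5049) - 11/(5*(195699 - 1*284)) = 133*(-1/5049) - 11/(5*(195699 - 284)) = -133/5049 - 11/5/195415 = -133/5049 - 11/5*1/195415 = -133/5049 - 1/88825 = -63202/2398275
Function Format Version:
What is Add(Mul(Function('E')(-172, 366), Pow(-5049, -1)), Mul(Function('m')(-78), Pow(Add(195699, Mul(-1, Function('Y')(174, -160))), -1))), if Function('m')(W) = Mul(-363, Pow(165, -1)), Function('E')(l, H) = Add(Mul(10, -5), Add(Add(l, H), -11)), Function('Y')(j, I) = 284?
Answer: Rational(-63202, 2398275) ≈ -0.026353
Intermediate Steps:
Function('E')(l, H) = Add(-61, H, l) (Function('E')(l, H) = Add(-50, Add(Add(H, l), -11)) = Add(-50, Add(-11, H, l)) = Add(-61, H, l))
Function('m')(W) = Rational(-11, 5) (Function('m')(W) = Mul(-363, Rational(1, 165)) = Rational(-11, 5))
Add(Mul(Function('E')(-172, 366), Pow(-5049, -1)), Mul(Function('m')(-78), Pow(Add(195699, Mul(-1, Function('Y')(174, -160))), -1))) = Add(Mul(Add(-61, 366, -172), Pow(-5049, -1)), Mul(Rational(-11, 5), Pow(Add(195699, Mul(-1, 284)), -1))) = Add(Mul(133, Rational(-1, 5049)), Mul(Rational(-11, 5), Pow(Add(195699, -284), -1))) = Add(Rational(-133, 5049), Mul(Rational(-11, 5), Pow(195415, -1))) = Add(Rational(-133, 5049), Mul(Rational(-11, 5), Rational(1, 195415))) = Add(Rational(-133, 5049), Rational(-1, 88825)) = Rational(-63202, 2398275)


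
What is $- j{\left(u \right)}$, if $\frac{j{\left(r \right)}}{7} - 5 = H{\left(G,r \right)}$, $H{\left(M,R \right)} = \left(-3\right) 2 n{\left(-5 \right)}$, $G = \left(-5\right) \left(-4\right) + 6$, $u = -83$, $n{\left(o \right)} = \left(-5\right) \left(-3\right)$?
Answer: $595$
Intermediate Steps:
$n{\left(o \right)} = 15$
$G = 26$ ($G = 20 + 6 = 26$)
$H{\left(M,R \right)} = -90$ ($H{\left(M,R \right)} = \left(-3\right) 2 \cdot 15 = \left(-6\right) 15 = -90$)
$j{\left(r \right)} = -595$ ($j{\left(r \right)} = 35 + 7 \left(-90\right) = 35 - 630 = -595$)
$- j{\left(u \right)} = \left(-1\right) \left(-595\right) = 595$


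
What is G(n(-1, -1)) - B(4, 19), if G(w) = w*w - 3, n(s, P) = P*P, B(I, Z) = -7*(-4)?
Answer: -30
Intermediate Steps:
B(I, Z) = 28
n(s, P) = P**2
G(w) = -3 + w**2 (G(w) = w**2 - 3 = -3 + w**2)
G(n(-1, -1)) - B(4, 19) = (-3 + ((-1)**2)**2) - 1*28 = (-3 + 1**2) - 28 = (-3 + 1) - 28 = -2 - 28 = -30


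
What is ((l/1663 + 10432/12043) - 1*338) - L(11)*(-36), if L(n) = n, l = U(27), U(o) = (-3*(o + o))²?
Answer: 1495000430/20027509 ≈ 74.647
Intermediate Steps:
U(o) = 36*o² (U(o) = (-6*o)² = 36*o²)
l = 26244 (l = 36*27² = 36*729 = 26244)
((l/1663 + 10432/12043) - 1*338) - L(11)*(-36) = ((26244/1663 + 10432/12043) - 1*338) - 11*(-36) = ((26244*(1/1663) + 10432*(1/12043)) - 338) - 1*(-396) = ((26244/1663 + 10432/12043) - 338) + 396 = (333404908/20027509 - 338) + 396 = -6435893134/20027509 + 396 = 1495000430/20027509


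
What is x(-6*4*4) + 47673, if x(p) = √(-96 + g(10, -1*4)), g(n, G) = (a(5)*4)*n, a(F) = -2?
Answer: 47673 + 4*I*√11 ≈ 47673.0 + 13.266*I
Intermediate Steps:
g(n, G) = -8*n (g(n, G) = (-2*4)*n = -8*n)
x(p) = 4*I*√11 (x(p) = √(-96 - 8*10) = √(-96 - 80) = √(-176) = 4*I*√11)
x(-6*4*4) + 47673 = 4*I*√11 + 47673 = 47673 + 4*I*√11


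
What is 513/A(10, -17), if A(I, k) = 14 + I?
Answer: 171/8 ≈ 21.375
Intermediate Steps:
513/A(10, -17) = 513/(14 + 10) = 513/24 = 513*(1/24) = 171/8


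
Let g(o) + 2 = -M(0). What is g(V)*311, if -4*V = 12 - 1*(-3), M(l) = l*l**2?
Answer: -622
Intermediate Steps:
M(l) = l**3
V = -15/4 (V = -(12 - 1*(-3))/4 = -(12 + 3)/4 = -1/4*15 = -15/4 ≈ -3.7500)
g(o) = -2 (g(o) = -2 - 1*0**3 = -2 - 1*0 = -2 + 0 = -2)
g(V)*311 = -2*311 = -622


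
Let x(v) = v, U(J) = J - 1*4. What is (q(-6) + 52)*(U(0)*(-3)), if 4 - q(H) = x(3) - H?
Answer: 564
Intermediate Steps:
U(J) = -4 + J (U(J) = J - 4 = -4 + J)
q(H) = 1 + H (q(H) = 4 - (3 - H) = 4 + (-3 + H) = 1 + H)
(q(-6) + 52)*(U(0)*(-3)) = ((1 - 6) + 52)*((-4 + 0)*(-3)) = (-5 + 52)*(-4*(-3)) = 47*12 = 564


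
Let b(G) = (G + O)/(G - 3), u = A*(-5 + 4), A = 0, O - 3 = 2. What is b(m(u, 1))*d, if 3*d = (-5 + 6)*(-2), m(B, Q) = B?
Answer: 10/9 ≈ 1.1111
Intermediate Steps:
O = 5 (O = 3 + 2 = 5)
u = 0 (u = 0*(-5 + 4) = 0*(-1) = 0)
b(G) = (5 + G)/(-3 + G) (b(G) = (G + 5)/(G - 3) = (5 + G)/(-3 + G))
d = -2/3 (d = ((-5 + 6)*(-2))/3 = (1*(-2))/3 = (1/3)*(-2) = -2/3 ≈ -0.66667)
b(m(u, 1))*d = ((5 + 0)/(-3 + 0))*(-2/3) = (5/(-3))*(-2/3) = -1/3*5*(-2/3) = -5/3*(-2/3) = 10/9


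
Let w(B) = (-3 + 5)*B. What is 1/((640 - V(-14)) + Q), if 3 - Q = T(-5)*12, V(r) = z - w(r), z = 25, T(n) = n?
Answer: 1/650 ≈ 0.0015385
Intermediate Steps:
w(B) = 2*B
V(r) = 25 - 2*r
Q = 63 (Q = 3 - (-5)*12 = 3 - 1*(-60) = 3 + 60 = 63)
1/((640 - V(-14)) + Q) = 1/((640 - (25 - 2*(-14))) + 63) = 1/((640 - (25 + 28)) + 63) = 1/((640 - 1*53) + 63) = 1/((640 - 53) + 63) = 1/(587 + 63) = 1/650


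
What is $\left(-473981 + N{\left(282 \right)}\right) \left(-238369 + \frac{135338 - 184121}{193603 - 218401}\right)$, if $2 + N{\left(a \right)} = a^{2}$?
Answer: $\frac{777219092770887}{8266} \approx 9.4026 \cdot 10^{10}$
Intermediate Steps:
$N{\left(a \right)} = -2 + a^{2}$
$\left(-473981 + N{\left(282 \right)}\right) \left(-238369 + \frac{135338 - 184121}{193603 - 218401}\right) = \left(-473981 - \left(2 - 282^{2}\right)\right) \left(-238369 + \frac{135338 - 184121}{193603 - 218401}\right) = \left(-473981 + \left(-2 + 79524\right)\right) \left(-238369 - \frac{48783}{-24798}\right) = \left(-473981 + 79522\right) \left(-238369 - - \frac{16261}{8266}\right) = - 394459 \left(-238369 + \frac{16261}{8266}\right) = \left(-394459\right) \left(- \frac{1970341893}{8266}\right) = \frac{777219092770887}{8266}$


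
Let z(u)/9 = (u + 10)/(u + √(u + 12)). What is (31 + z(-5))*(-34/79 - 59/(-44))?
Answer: 117105/6952 - 15825*√7/6952 ≈ 10.822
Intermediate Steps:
z(u) = 9*(10 + u)/(u + √(12 + u)) (z(u) = 9*((u + 10)/(u + √(u + 12))) = 9*((10 + u)/(u + √(12 + u))) = 9*(10 + u)/(u + √(12 + u)))
(31 + z(-5))*(-34/79 - 59/(-44)) = (31 + 9*(10 - 5)/(-5 + √(12 - 5)))*(-34/79 - 59/(-44)) = (31 + 9*5/(-5 + √7))*(-34*1/79 - 59*(-1/44)) = (31 + 45/(-5 + √7))*(-34/79 + 59/44) = (31 + 45/(-5 + √7))*(3165/3476) = 98115/3476 + 142425/(3476*(-5 + √7))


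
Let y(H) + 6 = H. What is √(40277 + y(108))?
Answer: √40379 ≈ 200.95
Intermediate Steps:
y(H) = -6 + H
√(40277 + y(108)) = √(40277 + (-6 + 108)) = √(40277 + 102) = √40379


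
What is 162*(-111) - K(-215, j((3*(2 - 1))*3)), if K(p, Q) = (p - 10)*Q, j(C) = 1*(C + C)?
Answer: -13932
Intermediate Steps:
j(C) = 2*C (j(C) = 1*(2*C) = 2*C)
K(p, Q) = Q*(-10 + p) (K(p, Q) = (-10 + p)*Q = Q*(-10 + p))
162*(-111) - K(-215, j((3*(2 - 1))*3)) = 162*(-111) - 2*((3*(2 - 1))*3)*(-10 - 215) = -17982 - 2*((3*1)*3)*(-225) = -17982 - 2*(3*3)*(-225) = -17982 - 2*9*(-225) = -17982 - 18*(-225) = -17982 - 1*(-4050) = -17982 + 4050 = -13932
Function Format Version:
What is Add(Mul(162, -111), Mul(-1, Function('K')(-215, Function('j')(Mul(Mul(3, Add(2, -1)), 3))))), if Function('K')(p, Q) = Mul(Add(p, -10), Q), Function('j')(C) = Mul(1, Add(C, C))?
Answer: -13932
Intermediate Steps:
Function('j')(C) = Mul(2, C) (Function('j')(C) = Mul(1, Mul(2, C)) = Mul(2, C))
Function('K')(p, Q) = Mul(Q, Add(-10, p)) (Function('K')(p, Q) = Mul(Add(-10, p), Q) = Mul(Q, Add(-10, p)))
Add(Mul(162, -111), Mul(-1, Function('K')(-215, Function('j')(Mul(Mul(3, Add(2, -1)), 3))))) = Add(Mul(162, -111), Mul(-1, Mul(Mul(2, Mul(Mul(3, Add(2, -1)), 3)), Add(-10, -215)))) = Add(-17982, Mul(-1, Mul(Mul(2, Mul(Mul(3, 1), 3)), -225))) = Add(-17982, Mul(-1, Mul(Mul(2, Mul(3, 3)), -225))) = Add(-17982, Mul(-1, Mul(Mul(2, 9), -225))) = Add(-17982, Mul(-1, Mul(18, -225))) = Add(-17982, Mul(-1, -4050)) = Add(-17982, 4050) = -13932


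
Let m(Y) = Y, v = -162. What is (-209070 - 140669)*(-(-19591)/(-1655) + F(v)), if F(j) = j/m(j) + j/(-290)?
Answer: 172537790087/47995 ≈ 3.5949e+6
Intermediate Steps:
F(j) = 1 - j/290 (F(j) = j/j + j/(-290) = 1 + j*(-1/290) = 1 - j/290)
(-209070 - 140669)*(-(-19591)/(-1655) + F(v)) = (-209070 - 140669)*(-(-19591)/(-1655) + (1 - 1/290*(-162))) = -349739*(-(-19591)*(-1)/1655 + (1 + 81/145)) = -349739*(-13*1507/1655 + 226/145) = -349739*(-19591/1655 + 226/145) = -349739*(-493333/47995) = 172537790087/47995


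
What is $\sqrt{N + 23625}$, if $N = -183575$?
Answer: $5 i \sqrt{6398} \approx 399.94 i$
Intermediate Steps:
$\sqrt{N + 23625} = \sqrt{-183575 + 23625} = \sqrt{-159950} = 5 i \sqrt{6398}$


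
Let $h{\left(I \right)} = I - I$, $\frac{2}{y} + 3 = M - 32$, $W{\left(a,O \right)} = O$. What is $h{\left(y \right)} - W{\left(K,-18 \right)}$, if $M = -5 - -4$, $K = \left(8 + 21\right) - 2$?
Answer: $18$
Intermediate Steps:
$K = 27$ ($K = 29 - 2 = 27$)
$M = -1$ ($M = -5 + 4 = -1$)
$y = - \frac{1}{18}$ ($y = \frac{2}{-3 - 33} = \frac{2}{-36} = 2 \left(- \frac{1}{36}\right) = - \frac{1}{18} \approx -0.055556$)
$h{\left(I \right)} = 0$
$h{\left(y \right)} - W{\left(K,-18 \right)} = 0 - -18 = 0 + 18 = 18$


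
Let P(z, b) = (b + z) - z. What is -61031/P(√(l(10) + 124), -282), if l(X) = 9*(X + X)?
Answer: 61031/282 ≈ 216.42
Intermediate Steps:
l(X) = 18*X (l(X) = 9*(2*X) = 18*X)
P(z, b) = b
-61031/P(√(l(10) + 124), -282) = -61031/(-282) = -61031*(-1/282) = 61031/282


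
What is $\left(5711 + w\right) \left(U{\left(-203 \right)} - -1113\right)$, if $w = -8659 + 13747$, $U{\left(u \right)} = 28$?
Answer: $12321659$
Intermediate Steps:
$w = 5088$
$\left(5711 + w\right) \left(U{\left(-203 \right)} - -1113\right) = \left(5711 + 5088\right) \left(28 - -1113\right) = 10799 \left(28 + \left(1207 - 94\right)\right) = 10799 \left(28 + 1113\right) = 10799 \cdot 1141 = 12321659$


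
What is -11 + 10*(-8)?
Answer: -91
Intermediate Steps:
-11 + 10*(-8) = -11 - 80 = -91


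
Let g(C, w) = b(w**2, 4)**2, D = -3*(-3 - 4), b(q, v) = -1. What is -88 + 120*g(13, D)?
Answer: 32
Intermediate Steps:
D = 21 (D = -3*(-7) = 21)
g(C, w) = 1 (g(C, w) = (-1)**2 = 1)
-88 + 120*g(13, D) = -88 + 120*1 = -88 + 120 = 32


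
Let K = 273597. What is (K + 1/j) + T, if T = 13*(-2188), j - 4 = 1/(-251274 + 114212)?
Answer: 134404533853/548247 ≈ 2.4515e+5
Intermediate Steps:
j = 548247/137062 (j = 4 + 1/(-251274 + 114212) = 4 + 1/(-137062) = 4 - 1/137062 = 548247/137062 ≈ 4.0000)
T = -28444
(K + 1/j) + T = (273597 + 1/(548247/137062)) - 28444 = (273597 + 137062/548247) - 28444 = 149998871521/548247 - 28444 = 134404533853/548247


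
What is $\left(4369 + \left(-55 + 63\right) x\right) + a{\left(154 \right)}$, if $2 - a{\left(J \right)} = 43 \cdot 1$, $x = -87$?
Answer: $3632$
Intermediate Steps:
$a{\left(J \right)} = -41$ ($a{\left(J \right)} = 2 - 43 \cdot 1 = 2 - 43 = -41$)
$\left(4369 + \left(-55 + 63\right) x\right) + a{\left(154 \right)} = \left(4369 + \left(-55 + 63\right) \left(-87\right)\right) - 41 = \left(4369 + 8 \left(-87\right)\right) - 41 = \left(4369 - 696\right) - 41 = 3673 - 41 = 3632$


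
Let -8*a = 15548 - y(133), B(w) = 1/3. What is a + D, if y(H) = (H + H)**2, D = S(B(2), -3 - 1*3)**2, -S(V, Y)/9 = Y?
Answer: 9817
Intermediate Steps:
B(w) = 1/3
S(V, Y) = -9*Y
D = 2916 (D = (-9*(-3 - 1*3))**2 = (-9*(-3 - 3))**2 = (-9*(-6))**2 = 54**2 = 2916)
y(H) = 4*H**2 (y(H) = (2*H)**2 = 4*H**2)
a = 6901 (a = -(15548 - 4*133**2)/8 = -(15548 - 4*17689)/8 = -(15548 - 1*70756)/8 = -(15548 - 70756)/8 = -1/8*(-55208) = 6901)
a + D = 6901 + 2916 = 9817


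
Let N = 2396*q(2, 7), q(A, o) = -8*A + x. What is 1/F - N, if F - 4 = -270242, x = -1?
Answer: 11007334215/270238 ≈ 40732.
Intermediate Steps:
F = -270238 (F = 4 - 270242 = -270238)
q(A, o) = -1 - 8*A (q(A, o) = -8*A - 1 = -1 - 8*A)
N = -40732 (N = 2396*(-1 - 8*2) = 2396*(-1 - 16) = 2396*(-17) = -40732)
1/F - N = 1/(-270238) - 1*(-40732) = -1/270238 + 40732 = 11007334215/270238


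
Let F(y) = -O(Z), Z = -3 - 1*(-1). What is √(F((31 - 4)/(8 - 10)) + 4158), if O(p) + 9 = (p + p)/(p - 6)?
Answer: √16666/2 ≈ 64.548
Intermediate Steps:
Z = -2 (Z = -3 + 1 = -2)
O(p) = -9 + 2*p/(-6 + p) (O(p) = -9 + (p + p)/(p - 6) = -9 + (2*p)/(-6 + p) = -9 + 2*p/(-6 + p))
F(y) = 17/2 (F(y) = -(54 - 7*(-2))/(-6 - 2) = -(54 + 14)/(-8) = -(-1)*68/8 = -1*(-17/2) = 17/2)
√(F((31 - 4)/(8 - 10)) + 4158) = √(17/2 + 4158) = √(8333/2) = √16666/2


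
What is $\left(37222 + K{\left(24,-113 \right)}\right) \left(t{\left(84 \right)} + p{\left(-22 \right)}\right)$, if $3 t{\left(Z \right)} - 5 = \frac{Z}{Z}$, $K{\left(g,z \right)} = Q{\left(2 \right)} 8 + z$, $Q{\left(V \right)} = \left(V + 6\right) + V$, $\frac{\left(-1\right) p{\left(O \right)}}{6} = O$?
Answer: $4983326$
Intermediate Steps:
$p{\left(O \right)} = - 6 O$
$Q{\left(V \right)} = 6 + 2 V$ ($Q{\left(V \right)} = \left(6 + V\right) + V = 6 + 2 V$)
$K{\left(g,z \right)} = 80 + z$ ($K{\left(g,z \right)} = \left(6 + 2 \cdot 2\right) 8 + z = \left(6 + 4\right) 8 + z = 10 \cdot 8 + z = 80 + z$)
$t{\left(Z \right)} = 2$ ($t{\left(Z \right)} = \frac{5}{3} + \frac{Z \frac{1}{Z}}{3} = \frac{5}{3} + \frac{1}{3} \cdot 1 = \frac{5}{3} + \frac{1}{3} = 2$)
$\left(37222 + K{\left(24,-113 \right)}\right) \left(t{\left(84 \right)} + p{\left(-22 \right)}\right) = \left(37222 + \left(80 - 113\right)\right) \left(2 - -132\right) = \left(37222 - 33\right) \left(2 + 132\right) = 37189 \cdot 134 = 4983326$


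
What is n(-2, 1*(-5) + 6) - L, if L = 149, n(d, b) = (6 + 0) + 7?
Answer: -136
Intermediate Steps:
n(d, b) = 13 (n(d, b) = 6 + 7 = 13)
n(-2, 1*(-5) + 6) - L = 13 - 1*149 = 13 - 149 = -136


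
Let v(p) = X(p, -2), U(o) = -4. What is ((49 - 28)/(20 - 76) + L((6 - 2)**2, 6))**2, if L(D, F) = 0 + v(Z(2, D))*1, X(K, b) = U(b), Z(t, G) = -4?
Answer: 1225/64 ≈ 19.141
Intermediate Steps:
X(K, b) = -4
v(p) = -4
L(D, F) = -4 (L(D, F) = 0 - 4*1 = 0 - 4 = -4)
((49 - 28)/(20 - 76) + L((6 - 2)**2, 6))**2 = ((49 - 28)/(20 - 76) - 4)**2 = (21/(-56) - 4)**2 = (21*(-1/56) - 4)**2 = (-3/8 - 4)**2 = (-35/8)**2 = 1225/64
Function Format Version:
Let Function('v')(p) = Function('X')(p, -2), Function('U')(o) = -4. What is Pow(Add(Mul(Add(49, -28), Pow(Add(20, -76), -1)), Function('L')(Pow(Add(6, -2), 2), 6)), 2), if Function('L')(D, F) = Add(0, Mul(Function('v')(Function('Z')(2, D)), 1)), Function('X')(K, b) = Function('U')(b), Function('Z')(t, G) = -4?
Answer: Rational(1225, 64) ≈ 19.141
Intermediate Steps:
Function('X')(K, b) = -4
Function('v')(p) = -4
Function('L')(D, F) = -4 (Function('L')(D, F) = Add(0, Mul(-4, 1)) = Add(0, -4) = -4)
Pow(Add(Mul(Add(49, -28), Pow(Add(20, -76), -1)), Function('L')(Pow(Add(6, -2), 2), 6)), 2) = Pow(Add(Mul(Add(49, -28), Pow(Add(20, -76), -1)), -4), 2) = Pow(Add(Mul(21, Pow(-56, -1)), -4), 2) = Pow(Add(Mul(21, Rational(-1, 56)), -4), 2) = Pow(Add(Rational(-3, 8), -4), 2) = Pow(Rational(-35, 8), 2) = Rational(1225, 64)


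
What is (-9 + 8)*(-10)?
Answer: 10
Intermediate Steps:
(-9 + 8)*(-10) = -1*(-10) = 10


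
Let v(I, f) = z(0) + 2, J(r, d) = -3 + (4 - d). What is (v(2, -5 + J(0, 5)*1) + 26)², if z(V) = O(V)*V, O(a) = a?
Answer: 784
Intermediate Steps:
J(r, d) = 1 - d
z(V) = V² (z(V) = V*V = V²)
v(I, f) = 2 (v(I, f) = 0² + 2 = 0 + 2 = 2)
(v(2, -5 + J(0, 5)*1) + 26)² = (2 + 26)² = 28² = 784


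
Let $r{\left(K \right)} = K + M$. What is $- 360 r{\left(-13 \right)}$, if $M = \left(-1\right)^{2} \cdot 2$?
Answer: $3960$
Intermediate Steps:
$M = 2$ ($M = 1 \cdot 2 = 2$)
$r{\left(K \right)} = 2 + K$ ($r{\left(K \right)} = K + 2 = 2 + K$)
$- 360 r{\left(-13 \right)} = - 360 \left(2 - 13\right) = \left(-360\right) \left(-11\right) = 3960$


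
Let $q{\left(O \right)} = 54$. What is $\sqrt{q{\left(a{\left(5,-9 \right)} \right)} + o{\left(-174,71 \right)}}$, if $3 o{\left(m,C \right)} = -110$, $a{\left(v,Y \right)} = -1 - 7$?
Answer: $\frac{2 \sqrt{39}}{3} \approx 4.1633$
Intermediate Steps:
$a{\left(v,Y \right)} = -8$ ($a{\left(v,Y \right)} = -1 - 7 = -8$)
$o{\left(m,C \right)} = - \frac{110}{3}$ ($o{\left(m,C \right)} = \frac{1}{3} \left(-110\right) = - \frac{110}{3}$)
$\sqrt{q{\left(a{\left(5,-9 \right)} \right)} + o{\left(-174,71 \right)}} = \sqrt{54 - \frac{110}{3}} = \sqrt{\frac{52}{3}} = \frac{2 \sqrt{39}}{3}$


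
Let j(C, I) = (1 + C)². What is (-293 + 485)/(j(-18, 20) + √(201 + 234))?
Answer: 27744/41543 - 96*√435/41543 ≈ 0.61964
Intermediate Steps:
(-293 + 485)/(j(-18, 20) + √(201 + 234)) = (-293 + 485)/((1 - 18)² + √(201 + 234)) = 192/((-17)² + √435) = 192/(289 + √435)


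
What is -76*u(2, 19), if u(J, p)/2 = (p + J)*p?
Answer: -60648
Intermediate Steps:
u(J, p) = 2*p*(J + p) (u(J, p) = 2*((p + J)*p) = 2*((J + p)*p) = 2*(p*(J + p)) = 2*p*(J + p))
-76*u(2, 19) = -152*19*(2 + 19) = -152*19*21 = -76*798 = -60648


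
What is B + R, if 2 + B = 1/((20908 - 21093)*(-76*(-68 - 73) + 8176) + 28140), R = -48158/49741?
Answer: -511850212941/172446078080 ≈ -2.9682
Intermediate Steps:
R = -48158/49741 (R = -48158*1/49741 = -48158/49741 ≈ -0.96817)
B = -6933761/3466880 (B = -2 + 1/((20908 - 21093)*(-76*(-68 - 73) + 8176) + 28140) = -2 + 1/(-185*(-76*(-141) + 8176) + 28140) = -2 + 1/(-185*(10716 + 8176) + 28140) = -2 + 1/(-185*18892 + 28140) = -2 + 1/(-3495020 + 28140) = -2 + 1/(-3466880) = -2 - 1/3466880 = -6933761/3466880 ≈ -2.0000)
B + R = -6933761/3466880 - 48158/49741 = -511850212941/172446078080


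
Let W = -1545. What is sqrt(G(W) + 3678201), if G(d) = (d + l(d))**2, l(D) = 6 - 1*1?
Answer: sqrt(6049801) ≈ 2459.6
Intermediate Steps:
l(D) = 5 (l(D) = 6 - 1 = 5)
G(d) = (5 + d)**2 (G(d) = (d + 5)**2 = (5 + d)**2)
sqrt(G(W) + 3678201) = sqrt((5 - 1545)**2 + 3678201) = sqrt((-1540)**2 + 3678201) = sqrt(2371600 + 3678201) = sqrt(6049801)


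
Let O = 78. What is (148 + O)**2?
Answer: 51076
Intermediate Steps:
(148 + O)**2 = (148 + 78)**2 = 226**2 = 51076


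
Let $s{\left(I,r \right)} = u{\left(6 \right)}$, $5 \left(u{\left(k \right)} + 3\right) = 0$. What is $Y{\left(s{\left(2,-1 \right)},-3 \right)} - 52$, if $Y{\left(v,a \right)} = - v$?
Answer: $-49$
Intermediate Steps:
$u{\left(k \right)} = -3$ ($u{\left(k \right)} = -3 + \frac{1}{5} \cdot 0 = -3 + 0 = -3$)
$s{\left(I,r \right)} = -3$
$Y{\left(s{\left(2,-1 \right)},-3 \right)} - 52 = \left(-1\right) \left(-3\right) - 52 = 3 - 52 = -49$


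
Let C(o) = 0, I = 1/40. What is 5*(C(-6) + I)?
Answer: ⅛ ≈ 0.12500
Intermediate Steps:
I = 1/40 ≈ 0.025000
5*(C(-6) + I) = 5*(0 + 1/40) = 5*(1/40) = ⅛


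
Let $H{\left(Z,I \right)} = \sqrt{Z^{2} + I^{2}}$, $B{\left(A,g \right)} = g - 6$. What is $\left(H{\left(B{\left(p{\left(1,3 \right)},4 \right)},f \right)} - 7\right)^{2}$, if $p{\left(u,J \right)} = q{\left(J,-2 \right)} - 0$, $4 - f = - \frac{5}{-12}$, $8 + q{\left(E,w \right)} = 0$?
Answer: $\frac{9481}{144} - \frac{35 \sqrt{97}}{6} \approx 8.3886$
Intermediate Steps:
$q{\left(E,w \right)} = -8$ ($q{\left(E,w \right)} = -8 + 0 = -8$)
$f = \frac{43}{12}$ ($f = 4 - - \frac{5}{-12} = 4 - \left(-5\right) \left(- \frac{1}{12}\right) = 4 - \frac{5}{12} = \frac{43}{12} \approx 3.5833$)
$p{\left(u,J \right)} = -8$ ($p{\left(u,J \right)} = -8 - 0 = -8 + 0 = -8$)
$B{\left(A,g \right)} = -6 + g$ ($B{\left(A,g \right)} = g - 6 = -6 + g$)
$H{\left(Z,I \right)} = \sqrt{I^{2} + Z^{2}}$
$\left(H{\left(B{\left(p{\left(1,3 \right)},4 \right)},f \right)} - 7\right)^{2} = \left(\sqrt{\left(\frac{43}{12}\right)^{2} + \left(-6 + 4\right)^{2}} - 7\right)^{2} = \left(\sqrt{\frac{1849}{144} + \left(-2\right)^{2}} - 7\right)^{2} = \left(\sqrt{\frac{1849}{144} + 4} - 7\right)^{2} = \left(\sqrt{\frac{2425}{144}} - 7\right)^{2} = \left(\frac{5 \sqrt{97}}{12} - 7\right)^{2} = \left(-7 + \frac{5 \sqrt{97}}{12}\right)^{2}$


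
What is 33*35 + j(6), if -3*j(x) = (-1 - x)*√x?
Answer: 1155 + 7*√6/3 ≈ 1160.7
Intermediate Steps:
j(x) = -√x*(-1 - x)/3 (j(x) = -(-1 - x)*√x/3 = -√x*(-1 - x)/3)
33*35 + j(6) = 33*35 + √6*(1 + 6)/3 = 1155 + (⅓)*√6*7 = 1155 + 7*√6/3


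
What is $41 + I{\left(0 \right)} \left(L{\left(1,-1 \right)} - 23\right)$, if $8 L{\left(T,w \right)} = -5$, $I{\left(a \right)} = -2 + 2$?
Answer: $41$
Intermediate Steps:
$I{\left(a \right)} = 0$
$L{\left(T,w \right)} = - \frac{5}{8}$ ($L{\left(T,w \right)} = \frac{1}{8} \left(-5\right) = - \frac{5}{8}$)
$41 + I{\left(0 \right)} \left(L{\left(1,-1 \right)} - 23\right) = 41 + 0 \left(- \frac{5}{8} - 23\right) = 41 + 0 \left(- \frac{189}{8}\right) = 41 + 0 = 41$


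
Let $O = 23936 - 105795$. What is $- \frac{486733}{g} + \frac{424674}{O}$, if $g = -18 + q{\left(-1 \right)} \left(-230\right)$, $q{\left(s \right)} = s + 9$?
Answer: $\frac{39054432355}{152094022} \approx 256.78$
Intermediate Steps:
$q{\left(s \right)} = 9 + s$
$O = -81859$
$g = -1858$ ($g = -18 + \left(9 - 1\right) \left(-230\right) = -18 + 8 \left(-230\right) = -18 - 1840 = -1858$)
$- \frac{486733}{g} + \frac{424674}{O} = - \frac{486733}{-1858} + \frac{424674}{-81859} = \left(-486733\right) \left(- \frac{1}{1858}\right) + 424674 \left(- \frac{1}{81859}\right) = \frac{486733}{1858} - \frac{424674}{81859} = \frac{39054432355}{152094022}$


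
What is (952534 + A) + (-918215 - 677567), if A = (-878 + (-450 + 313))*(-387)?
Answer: -250443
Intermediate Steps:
A = 392805 (A = (-878 - 137)*(-387) = -1015*(-387) = 392805)
(952534 + A) + (-918215 - 677567) = (952534 + 392805) + (-918215 - 677567) = 1345339 - 1595782 = -250443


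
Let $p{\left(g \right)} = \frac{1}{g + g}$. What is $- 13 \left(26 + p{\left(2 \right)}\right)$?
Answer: $- \frac{1365}{4} \approx -341.25$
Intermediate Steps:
$p{\left(g \right)} = \frac{1}{2 g}$
$- 13 \left(26 + p{\left(2 \right)}\right) = - 13 \left(26 + \frac{1}{2 \cdot 2}\right) = - 13 \left(26 + \frac{1}{2} \cdot \frac{1}{2}\right) = - 13 \left(26 + \frac{1}{4}\right) = \left(-13\right) \frac{105}{4} = - \frac{1365}{4}$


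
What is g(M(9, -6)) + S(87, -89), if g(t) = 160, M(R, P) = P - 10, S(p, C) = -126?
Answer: 34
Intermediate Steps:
M(R, P) = -10 + P
g(M(9, -6)) + S(87, -89) = 160 - 126 = 34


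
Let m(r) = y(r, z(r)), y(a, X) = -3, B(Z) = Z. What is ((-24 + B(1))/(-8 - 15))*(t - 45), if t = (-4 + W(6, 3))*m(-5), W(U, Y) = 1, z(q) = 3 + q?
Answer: -36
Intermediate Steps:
m(r) = -3
t = 9 (t = (-4 + 1)*(-3) = -3*(-3) = 9)
((-24 + B(1))/(-8 - 15))*(t - 45) = ((-24 + 1)/(-8 - 15))*(9 - 45) = -23/(-23)*(-36) = -23*(-1/23)*(-36) = 1*(-36) = -36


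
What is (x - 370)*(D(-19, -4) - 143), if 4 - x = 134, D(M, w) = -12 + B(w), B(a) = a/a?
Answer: 77000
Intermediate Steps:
B(a) = 1
D(M, w) = -11 (D(M, w) = -12 + 1 = -11)
x = -130 (x = 4 - 1*134 = 4 - 134 = -130)
(x - 370)*(D(-19, -4) - 143) = (-130 - 370)*(-11 - 143) = -500*(-154) = 77000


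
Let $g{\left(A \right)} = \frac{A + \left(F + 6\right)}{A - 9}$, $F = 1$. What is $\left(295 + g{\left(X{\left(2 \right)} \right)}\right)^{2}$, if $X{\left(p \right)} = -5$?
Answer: $\frac{4260096}{49} \approx 86941.0$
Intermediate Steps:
$g{\left(A \right)} = \frac{7 + A}{-9 + A}$ ($g{\left(A \right)} = \frac{A + \left(1 + 6\right)}{A - 9} = \frac{A + 7}{-9 + A} = \frac{7 + A}{-9 + A}$)
$\left(295 + g{\left(X{\left(2 \right)} \right)}\right)^{2} = \left(295 + \frac{7 - 5}{-9 - 5}\right)^{2} = \left(295 + \frac{1}{-14} \cdot 2\right)^{2} = \left(295 - \frac{1}{7}\right)^{2} = \left(\frac{2064}{7}\right)^{2} = \frac{4260096}{49}$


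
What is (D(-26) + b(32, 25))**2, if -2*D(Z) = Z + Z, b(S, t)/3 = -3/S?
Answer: 677329/1024 ≈ 661.45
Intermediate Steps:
b(S, t) = -9/S (b(S, t) = 3*(-3/S) = -9/S)
D(Z) = -Z (D(Z) = -(Z + Z)/2 = -Z)
(D(-26) + b(32, 25))**2 = (-1*(-26) - 9/32)**2 = (26 - 9*1/32)**2 = (26 - 9/32)**2 = (823/32)**2 = 677329/1024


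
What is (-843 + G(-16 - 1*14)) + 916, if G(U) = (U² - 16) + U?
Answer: 927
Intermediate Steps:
G(U) = -16 + U + U² (G(U) = (-16 + U²) + U = -16 + U + U²)
(-843 + G(-16 - 1*14)) + 916 = (-843 + (-16 + (-16 - 1*14) + (-16 - 1*14)²)) + 916 = (-843 + (-16 + (-16 - 14) + (-16 - 14)²)) + 916 = (-843 + (-16 - 30 + (-30)²)) + 916 = (-843 + (-16 - 30 + 900)) + 916 = (-843 + 854) + 916 = 11 + 916 = 927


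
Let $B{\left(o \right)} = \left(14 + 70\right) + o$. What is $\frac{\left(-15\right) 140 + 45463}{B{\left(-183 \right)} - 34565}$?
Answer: $- \frac{43363}{34664} \approx -1.251$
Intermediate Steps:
$B{\left(o \right)} = 84 + o$
$\frac{\left(-15\right) 140 + 45463}{B{\left(-183 \right)} - 34565} = \frac{\left(-15\right) 140 + 45463}{\left(84 - 183\right) - 34565} = \frac{-2100 + 45463}{-99 - 34565} = \frac{43363}{-34664} = 43363 \left(- \frac{1}{34664}\right) = - \frac{43363}{34664}$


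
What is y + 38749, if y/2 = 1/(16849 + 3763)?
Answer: 399347195/10306 ≈ 38749.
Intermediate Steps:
y = 1/10306 (y = 2/(16849 + 3763) = 2/20612 = 2*(1/20612) = 1/10306 ≈ 9.7031e-5)
y + 38749 = 1/10306 + 38749 = 399347195/10306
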